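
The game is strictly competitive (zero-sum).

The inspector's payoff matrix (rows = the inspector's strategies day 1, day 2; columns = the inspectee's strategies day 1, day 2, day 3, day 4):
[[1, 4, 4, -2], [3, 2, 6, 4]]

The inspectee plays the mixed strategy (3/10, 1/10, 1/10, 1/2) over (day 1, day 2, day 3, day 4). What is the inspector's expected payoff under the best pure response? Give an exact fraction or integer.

day 1: (1)·(3/10) + (4)·(1/10) + (4)·(1/10) + (-2)·(1/2) = 1/10.
day 2: (3)·(3/10) + (2)·(1/10) + (6)·(1/10) + (4)·(1/2) = 37/10.
The best pure response is day 2 with expected payoff 37/10.

37/10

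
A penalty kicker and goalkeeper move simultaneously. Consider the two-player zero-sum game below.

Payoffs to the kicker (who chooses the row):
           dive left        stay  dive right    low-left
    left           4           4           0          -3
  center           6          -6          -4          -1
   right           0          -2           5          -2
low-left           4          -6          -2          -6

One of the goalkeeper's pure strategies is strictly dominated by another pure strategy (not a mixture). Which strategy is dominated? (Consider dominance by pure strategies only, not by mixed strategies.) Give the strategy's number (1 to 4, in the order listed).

1

The goalkeeper prefers columns that give the kicker less. Compare dive left with low-left: -3 < 4, -1 < 6, -2 < 0, -6 < 4.
So low-left strictly dominates dive left for the goalkeeper; dive left is strictly dominated.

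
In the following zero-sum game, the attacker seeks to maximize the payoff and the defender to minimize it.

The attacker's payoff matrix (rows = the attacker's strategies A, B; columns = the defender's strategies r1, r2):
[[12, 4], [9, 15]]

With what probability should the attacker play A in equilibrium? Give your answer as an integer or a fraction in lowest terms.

3/7

Row minima are 4 and 9, so the attacker's maximin is 9; column maxima are 12 and 15, so the defender's minimax is 12. These differ, so the equilibrium is in mixed strategies.
Let the attacker play A with probability p. The defender is indifferent when 12p + 9(1−p) = 4p + 15(1−p), giving p = 3/7.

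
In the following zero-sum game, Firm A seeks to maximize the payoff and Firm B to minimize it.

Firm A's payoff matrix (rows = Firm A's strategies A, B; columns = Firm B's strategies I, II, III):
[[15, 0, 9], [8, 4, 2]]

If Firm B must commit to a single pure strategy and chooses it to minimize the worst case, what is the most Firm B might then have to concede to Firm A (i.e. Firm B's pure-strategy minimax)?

The worst case (largest entry) in each column is I: 15, II: 4, III: 9.
The best (smallest) of these is 4.

4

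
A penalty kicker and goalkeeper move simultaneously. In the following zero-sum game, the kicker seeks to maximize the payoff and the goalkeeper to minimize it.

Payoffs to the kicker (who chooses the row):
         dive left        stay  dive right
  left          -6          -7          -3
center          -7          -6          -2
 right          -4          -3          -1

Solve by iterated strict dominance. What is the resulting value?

Row left is strictly dominated by row right (-4>-6, -3>-7, -1>-3); eliminate left.
Row center is strictly dominated by row right (-4>-7, -3>-6, -1>-2); eliminate center.
Column stay is strictly dominated by dive left for the goalkeeper (-4<-3); eliminate stay.
Column dive right is strictly dominated by dive left for the goalkeeper (-4<-1); eliminate dive right.
Only (right, dive left) remains, with payoff -4.

-4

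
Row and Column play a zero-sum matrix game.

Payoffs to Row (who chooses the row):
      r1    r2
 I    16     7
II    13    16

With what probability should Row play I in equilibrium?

1/4

Row minima are 7 and 13, so Row's maximin is 13; column maxima are 16 and 16, so Column's minimax is 16. These differ, so the equilibrium is in mixed strategies.
Let Row play I with probability p. Column is indifferent when 16p + 13(1−p) = 7p + 16(1−p), giving p = 1/4.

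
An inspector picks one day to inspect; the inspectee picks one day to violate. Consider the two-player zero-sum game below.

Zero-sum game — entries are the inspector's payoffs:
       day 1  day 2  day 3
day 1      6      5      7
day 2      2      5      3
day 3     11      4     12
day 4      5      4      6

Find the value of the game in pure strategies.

Row minima: 5, 2, 4, 4 → the inspector's maximin is 5.
Column maxima: 11, 5, 12 → the inspectee's minimax is 5.
They coincide at (day 1, day 2), so the value is 5.

5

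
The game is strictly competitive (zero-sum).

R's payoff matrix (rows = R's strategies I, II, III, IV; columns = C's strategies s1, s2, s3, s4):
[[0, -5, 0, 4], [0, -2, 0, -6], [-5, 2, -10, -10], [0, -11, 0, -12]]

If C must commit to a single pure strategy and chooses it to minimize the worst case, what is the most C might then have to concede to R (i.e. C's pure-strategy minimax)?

The worst case (largest entry) in each column is s1: 0, s2: 2, s3: 0, s4: 4.
The best (smallest) of these is 0.

0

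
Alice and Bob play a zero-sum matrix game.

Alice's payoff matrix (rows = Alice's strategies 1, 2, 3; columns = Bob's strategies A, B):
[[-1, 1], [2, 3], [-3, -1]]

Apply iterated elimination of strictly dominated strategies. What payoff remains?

Row 3 is strictly dominated by row 1 (-1>-3, 1>-1); eliminate 3.
Column B is strictly dominated by A for Bob (-1<1, 2<3); eliminate B.
Row 1 is strictly dominated by row 2 (2>-1); eliminate 1.
Only (2, A) remains, with payoff 2.

2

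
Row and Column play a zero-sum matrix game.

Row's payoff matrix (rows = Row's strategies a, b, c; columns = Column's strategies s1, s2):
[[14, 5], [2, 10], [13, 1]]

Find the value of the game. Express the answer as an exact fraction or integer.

130/17

Row c is strictly dominated by row a, so Row never plays it.
The remaining 2×2 game on (a, b) × (s1, s2) has no saddle point. Let Row play a with probability p; indifference gives 14p + 2(1−p) = 5p + 10(1−p), so p = 8/17.
Similarly Column's optimal q on s1 is 5/17, and the value is 14·(5/17) + (5)·(12/17) = 130/17.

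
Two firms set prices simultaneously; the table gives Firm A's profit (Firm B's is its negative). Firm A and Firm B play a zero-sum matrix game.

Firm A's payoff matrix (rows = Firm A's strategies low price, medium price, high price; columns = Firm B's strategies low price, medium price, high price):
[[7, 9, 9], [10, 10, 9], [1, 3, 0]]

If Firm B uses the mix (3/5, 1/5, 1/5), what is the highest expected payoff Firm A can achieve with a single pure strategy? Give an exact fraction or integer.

low price: (7)·(3/5) + (9)·(1/5) + (9)·(1/5) = 39/5.
medium price: (10)·(3/5) + (10)·(1/5) + (9)·(1/5) = 49/5.
high price: (1)·(3/5) + (3)·(1/5) + (0)·(1/5) = 6/5.
The best pure response is medium price with expected payoff 49/5.

49/5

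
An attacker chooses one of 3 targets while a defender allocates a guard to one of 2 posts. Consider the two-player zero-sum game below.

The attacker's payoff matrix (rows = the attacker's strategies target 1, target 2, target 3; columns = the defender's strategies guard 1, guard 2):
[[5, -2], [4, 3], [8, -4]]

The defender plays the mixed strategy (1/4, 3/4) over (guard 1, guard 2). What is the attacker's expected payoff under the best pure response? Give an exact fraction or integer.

13/4

target 1: (5)·(1/4) + (-2)·(3/4) = -1/4.
target 2: (4)·(1/4) + (3)·(3/4) = 13/4.
target 3: (8)·(1/4) + (-4)·(3/4) = -1.
The best pure response is target 2 with expected payoff 13/4.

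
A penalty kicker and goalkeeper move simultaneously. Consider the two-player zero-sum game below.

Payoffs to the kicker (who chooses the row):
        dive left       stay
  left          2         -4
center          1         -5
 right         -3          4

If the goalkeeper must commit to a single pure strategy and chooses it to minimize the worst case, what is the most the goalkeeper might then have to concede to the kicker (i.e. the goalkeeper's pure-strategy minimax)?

The worst case (largest entry) in each column is dive left: 2, stay: 4.
The best (smallest) of these is 2.

2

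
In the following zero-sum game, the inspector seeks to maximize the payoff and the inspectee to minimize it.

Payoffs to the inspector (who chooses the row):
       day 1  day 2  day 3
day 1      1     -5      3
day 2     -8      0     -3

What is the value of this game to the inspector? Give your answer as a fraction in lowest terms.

Column day 3 is strictly dominated by day 1 for the inspectee (it gives the inspector more in every row).
The remaining 2×2 game on (day 1, day 2) × (day 1, day 2) has no saddle point. Let the inspector play day 1 with probability p; indifference gives p − 8(1−p) = −5p, so p = 4/7.
Similarly the inspectee's optimal q on day 1 is 5/14, and the value is 1·(5/14) + (-5)·(9/14) = -20/7.

-20/7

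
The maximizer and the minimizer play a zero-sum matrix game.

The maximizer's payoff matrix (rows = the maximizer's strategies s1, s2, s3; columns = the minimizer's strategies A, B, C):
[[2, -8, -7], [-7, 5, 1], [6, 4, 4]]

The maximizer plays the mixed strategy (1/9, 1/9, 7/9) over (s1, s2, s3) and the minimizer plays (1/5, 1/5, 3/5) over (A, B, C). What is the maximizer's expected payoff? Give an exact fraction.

128/45

Against (1/5, 1/5, 3/5), each row's expected payoff is s1: -27/5; s2: 1/5; s3: 22/5.
Taking the (1/9, 1/9, 7/9)-weighted average: (1/9)·(-27/5) + (1/9)·(1/5) + (7/9)·(22/5) = 128/45.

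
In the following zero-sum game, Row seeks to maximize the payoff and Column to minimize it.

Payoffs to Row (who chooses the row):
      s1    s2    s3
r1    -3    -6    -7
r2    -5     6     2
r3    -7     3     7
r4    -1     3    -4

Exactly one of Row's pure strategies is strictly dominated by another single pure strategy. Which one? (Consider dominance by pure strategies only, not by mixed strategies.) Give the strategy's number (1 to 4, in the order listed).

1

Compare r1 with r4: -1 > -3, 3 > -6, -4 > -7.
So r4 strictly dominates r1 for Row; r1 is strictly dominated.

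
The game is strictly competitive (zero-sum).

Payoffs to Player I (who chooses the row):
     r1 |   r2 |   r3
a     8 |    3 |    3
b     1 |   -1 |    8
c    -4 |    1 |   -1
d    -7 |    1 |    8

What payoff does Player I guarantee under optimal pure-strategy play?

Row minima: 3, -1, -4, -7 → Player I's maximin is 3.
Column maxima: 8, 3, 8 → Player II's minimax is 3.
They coincide at (a, r2), so the value is 3.

3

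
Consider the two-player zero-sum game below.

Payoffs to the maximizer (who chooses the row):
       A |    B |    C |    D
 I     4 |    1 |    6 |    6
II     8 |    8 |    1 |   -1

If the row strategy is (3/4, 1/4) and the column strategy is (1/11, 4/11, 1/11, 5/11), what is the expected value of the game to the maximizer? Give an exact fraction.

42/11

Against (1/11, 4/11, 1/11, 5/11), each row's expected payoff is I: 4; II: 36/11.
Taking the (3/4, 1/4)-weighted average: (3/4)·(4) + (1/4)·(36/11) = 42/11.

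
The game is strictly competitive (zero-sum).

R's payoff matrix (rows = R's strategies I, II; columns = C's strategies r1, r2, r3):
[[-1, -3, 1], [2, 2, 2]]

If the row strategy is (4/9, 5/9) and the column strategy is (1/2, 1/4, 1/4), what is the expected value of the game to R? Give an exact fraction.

2/3

Against (1/2, 1/4, 1/4), each row's expected payoff is I: -1; II: 2.
Taking the (4/9, 5/9)-weighted average: (4/9)·(-1) + (5/9)·(2) = 2/3.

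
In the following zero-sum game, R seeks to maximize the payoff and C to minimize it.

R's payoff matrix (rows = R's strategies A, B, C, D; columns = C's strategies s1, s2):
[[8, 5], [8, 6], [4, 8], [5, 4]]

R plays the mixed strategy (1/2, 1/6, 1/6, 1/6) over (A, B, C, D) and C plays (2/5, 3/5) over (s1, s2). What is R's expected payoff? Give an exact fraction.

Against (2/5, 3/5), each row's expected payoff is A: 31/5; B: 34/5; C: 32/5; D: 22/5.
Taking the (1/2, 1/6, 1/6, 1/6)-weighted average: (1/2)·(31/5) + (1/6)·(34/5) + (1/6)·(32/5) + (1/6)·(22/5) = 181/30.

181/30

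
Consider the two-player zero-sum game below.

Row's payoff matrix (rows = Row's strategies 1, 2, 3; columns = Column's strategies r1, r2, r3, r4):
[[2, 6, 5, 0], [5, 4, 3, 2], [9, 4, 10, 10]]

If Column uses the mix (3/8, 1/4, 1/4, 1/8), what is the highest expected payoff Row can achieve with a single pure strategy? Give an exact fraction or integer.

65/8

1: (2)·(3/8) + (6)·(1/4) + (5)·(1/4) + (0)·(1/8) = 7/2.
2: (5)·(3/8) + (4)·(1/4) + (3)·(1/4) + (2)·(1/8) = 31/8.
3: (9)·(3/8) + (4)·(1/4) + (10)·(1/4) + (10)·(1/8) = 65/8.
The best pure response is 3 with expected payoff 65/8.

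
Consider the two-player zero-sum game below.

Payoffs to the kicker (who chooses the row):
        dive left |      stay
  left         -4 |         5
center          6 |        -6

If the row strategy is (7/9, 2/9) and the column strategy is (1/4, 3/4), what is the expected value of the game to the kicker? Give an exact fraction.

Against (1/4, 3/4), each row's expected payoff is left: 11/4; center: -3.
Taking the (7/9, 2/9)-weighted average: (7/9)·(11/4) + (2/9)·(-3) = 53/36.

53/36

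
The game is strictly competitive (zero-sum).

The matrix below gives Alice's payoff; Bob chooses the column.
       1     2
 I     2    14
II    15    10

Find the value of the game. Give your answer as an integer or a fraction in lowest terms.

Row minima are 2 and 10, so Alice's maximin is 10; column maxima are 15 and 14, so Bob's minimax is 14. These differ, so the equilibrium is in mixed strategies.
Let Alice play I with probability p. Bob is indifferent when 2p + 15(1−p) = 14p + 10(1−p), giving p = 5/17.
Let Bob play 1 with probability q. Alice is indifferent when 2q + 14(1−q) = 15q + 10(1−q), giving q = 4/17.
The value is 2·(4/17) + (14)·(13/17) = 190/17.

190/17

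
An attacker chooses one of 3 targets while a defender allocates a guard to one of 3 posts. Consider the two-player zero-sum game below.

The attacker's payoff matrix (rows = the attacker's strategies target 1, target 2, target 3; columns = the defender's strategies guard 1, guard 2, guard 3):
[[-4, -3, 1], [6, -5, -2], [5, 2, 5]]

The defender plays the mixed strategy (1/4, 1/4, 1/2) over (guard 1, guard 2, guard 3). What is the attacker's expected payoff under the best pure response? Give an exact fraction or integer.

17/4

target 1: (-4)·(1/4) + (-3)·(1/4) + (1)·(1/2) = -5/4.
target 2: (6)·(1/4) + (-5)·(1/4) + (-2)·(1/2) = -3/4.
target 3: (5)·(1/4) + (2)·(1/4) + (5)·(1/2) = 17/4.
The best pure response is target 3 with expected payoff 17/4.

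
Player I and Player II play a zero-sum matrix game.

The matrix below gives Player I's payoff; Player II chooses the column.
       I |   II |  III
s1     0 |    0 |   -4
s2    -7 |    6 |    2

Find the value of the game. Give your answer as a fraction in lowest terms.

-28/13

Column II is strictly dominated by III for Player II (it gives Player I more in every row).
The remaining 2×2 game on (s1, s2) × (I, III) has no saddle point. Let Player I play s1 with probability p; indifference gives −7(1−p) = −4p + 2(1−p), so p = 9/13.
Similarly Player II's optimal q on I is 6/13, and the value is 0·(6/13) + (-4)·(7/13) = -28/13.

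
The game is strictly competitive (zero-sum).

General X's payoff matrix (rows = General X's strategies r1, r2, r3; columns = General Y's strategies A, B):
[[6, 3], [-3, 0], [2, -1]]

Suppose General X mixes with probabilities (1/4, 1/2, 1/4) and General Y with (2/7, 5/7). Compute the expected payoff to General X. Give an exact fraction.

Against (2/7, 5/7), each row's expected payoff is r1: 27/7; r2: -6/7; r3: -1/7.
Taking the (1/4, 1/2, 1/4)-weighted average: (1/4)·(27/7) + (1/2)·(-6/7) + (1/4)·(-1/7) = 1/2.

1/2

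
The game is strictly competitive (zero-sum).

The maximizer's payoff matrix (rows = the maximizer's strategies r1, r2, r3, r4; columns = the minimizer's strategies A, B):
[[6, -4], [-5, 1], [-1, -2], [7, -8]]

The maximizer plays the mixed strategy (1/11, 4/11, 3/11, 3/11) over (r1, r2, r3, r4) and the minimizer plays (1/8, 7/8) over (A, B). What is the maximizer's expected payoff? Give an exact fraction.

Against (1/8, 7/8), each row's expected payoff is r1: -11/4; r2: 1/4; r3: -15/8; r4: -49/8.
Taking the (1/11, 4/11, 3/11, 3/11)-weighted average: (1/11)·(-11/4) + (4/11)·(1/4) + (3/11)·(-15/8) + (3/11)·(-49/8) = -103/44.

-103/44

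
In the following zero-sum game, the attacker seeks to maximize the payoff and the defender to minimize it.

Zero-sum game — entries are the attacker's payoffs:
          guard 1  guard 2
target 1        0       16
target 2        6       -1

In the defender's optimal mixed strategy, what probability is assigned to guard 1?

17/23

Row minima are 0 and -1, so the attacker's maximin is 0; column maxima are 6 and 16, so the defender's minimax is 6. These differ, so the equilibrium is in mixed strategies.
Let the defender play guard 1 with probability q. The attacker is indifferent when 16(1−q) = 6q − (1−q), giving q = 17/23.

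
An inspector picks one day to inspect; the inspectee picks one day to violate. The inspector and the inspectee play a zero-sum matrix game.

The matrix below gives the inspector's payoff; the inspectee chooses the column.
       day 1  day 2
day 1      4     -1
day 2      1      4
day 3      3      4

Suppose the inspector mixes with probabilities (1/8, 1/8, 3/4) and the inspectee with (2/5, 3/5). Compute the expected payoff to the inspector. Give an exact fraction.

127/40

Against (2/5, 3/5), each row's expected payoff is day 1: 1; day 2: 14/5; day 3: 18/5.
Taking the (1/8, 1/8, 3/4)-weighted average: (1/8)·(1) + (1/8)·(14/5) + (3/4)·(18/5) = 127/40.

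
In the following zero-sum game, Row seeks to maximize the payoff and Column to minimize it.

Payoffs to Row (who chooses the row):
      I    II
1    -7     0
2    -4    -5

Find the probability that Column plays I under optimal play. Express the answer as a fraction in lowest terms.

Row minima are -7 and -5, so Row's maximin is -5; column maxima are -4 and 0, so Column's minimax is -4. These differ, so the equilibrium is in mixed strategies.
Let Column play I with probability q. Row is indifferent when −7q = −4q − 5(1−q), giving q = 5/8.

5/8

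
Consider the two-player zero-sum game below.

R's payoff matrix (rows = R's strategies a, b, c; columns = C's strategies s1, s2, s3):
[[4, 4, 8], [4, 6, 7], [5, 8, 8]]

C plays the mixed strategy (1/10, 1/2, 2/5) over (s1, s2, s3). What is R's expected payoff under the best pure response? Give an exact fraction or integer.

a: (4)·(1/10) + (4)·(1/2) + (8)·(2/5) = 28/5.
b: (4)·(1/10) + (6)·(1/2) + (7)·(2/5) = 31/5.
c: (5)·(1/10) + (8)·(1/2) + (8)·(2/5) = 77/10.
The best pure response is c with expected payoff 77/10.

77/10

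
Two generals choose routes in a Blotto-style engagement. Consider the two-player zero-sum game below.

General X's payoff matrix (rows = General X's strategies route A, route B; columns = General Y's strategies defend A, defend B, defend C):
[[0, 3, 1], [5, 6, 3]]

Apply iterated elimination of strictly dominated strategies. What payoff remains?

3

Row route A is strictly dominated by row route B (5>0, 6>3, 3>1); eliminate route A.
Column defend B is strictly dominated by defend A for General Y (5<6); eliminate defend B.
Column defend A is strictly dominated by defend C for General Y (3<5); eliminate defend A.
Only (route B, defend C) remains, with payoff 3.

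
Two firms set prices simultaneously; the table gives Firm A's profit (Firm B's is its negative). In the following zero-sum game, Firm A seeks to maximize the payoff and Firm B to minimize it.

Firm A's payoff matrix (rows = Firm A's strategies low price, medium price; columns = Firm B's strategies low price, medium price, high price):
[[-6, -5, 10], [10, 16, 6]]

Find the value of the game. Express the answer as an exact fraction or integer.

34/5

Column medium price is strictly dominated by low price for Firm B (it gives Firm A more in every row).
The remaining 2×2 game on (low price, medium price) × (low price, high price) has no saddle point. Let Firm A play low price with probability p; indifference gives −6p + 10(1−p) = 10p + 6(1−p), so p = 1/5.
Similarly Firm B's optimal q on low price is 1/5, and the value is -6·(1/5) + (10)·(4/5) = 34/5.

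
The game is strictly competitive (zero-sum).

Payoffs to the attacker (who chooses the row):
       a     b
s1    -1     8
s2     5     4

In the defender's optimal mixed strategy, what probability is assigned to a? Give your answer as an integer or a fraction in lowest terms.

2/5

Row minima are -1 and 4, so the attacker's maximin is 4; column maxima are 5 and 8, so the defender's minimax is 5. These differ, so the equilibrium is in mixed strategies.
Let the defender play a with probability q. The attacker is indifferent when −q + 8(1−q) = 5q + 4(1−q), giving q = 2/5.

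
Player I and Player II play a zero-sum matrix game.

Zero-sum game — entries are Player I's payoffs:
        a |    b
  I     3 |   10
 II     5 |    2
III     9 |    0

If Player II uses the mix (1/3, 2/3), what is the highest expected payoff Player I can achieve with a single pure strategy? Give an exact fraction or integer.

I: (3)·(1/3) + (10)·(2/3) = 23/3.
II: (5)·(1/3) + (2)·(2/3) = 3.
III: (9)·(1/3) + (0)·(2/3) = 3.
The best pure response is I with expected payoff 23/3.

23/3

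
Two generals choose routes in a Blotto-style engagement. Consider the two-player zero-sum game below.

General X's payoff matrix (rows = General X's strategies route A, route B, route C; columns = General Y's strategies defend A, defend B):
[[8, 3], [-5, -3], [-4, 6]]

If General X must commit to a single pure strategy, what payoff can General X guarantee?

3

The worst-case payoff for each row is route A: 3, route B: -5, route C: -4.
The best of these is 3.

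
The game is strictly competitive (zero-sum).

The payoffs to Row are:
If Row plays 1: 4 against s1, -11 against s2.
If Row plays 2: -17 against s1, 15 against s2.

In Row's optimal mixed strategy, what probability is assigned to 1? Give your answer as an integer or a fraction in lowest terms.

Row minima are -11 and -17, so Row's maximin is -11; column maxima are 4 and 15, so Column's minimax is 4. These differ, so the equilibrium is in mixed strategies.
Let Row play 1 with probability p. Column is indifferent when 4p − 17(1−p) = −11p + 15(1−p), giving p = 32/47.

32/47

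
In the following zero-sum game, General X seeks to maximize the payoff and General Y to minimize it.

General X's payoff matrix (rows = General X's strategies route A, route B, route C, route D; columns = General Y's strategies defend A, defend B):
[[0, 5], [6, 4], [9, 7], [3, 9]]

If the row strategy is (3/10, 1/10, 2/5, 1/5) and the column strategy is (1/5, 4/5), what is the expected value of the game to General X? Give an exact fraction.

Against (1/5, 4/5), each row's expected payoff is route A: 4; route B: 22/5; route C: 37/5; route D: 39/5.
Taking the (3/10, 1/10, 2/5, 1/5)-weighted average: (3/10)·(4) + (1/10)·(22/5) + (2/5)·(37/5) + (1/5)·(39/5) = 154/25.

154/25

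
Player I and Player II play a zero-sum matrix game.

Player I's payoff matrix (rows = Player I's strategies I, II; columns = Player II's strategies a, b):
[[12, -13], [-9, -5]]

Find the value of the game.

-177/29

Row minima are -13 and -9, so Player I's maximin is -9; column maxima are 12 and -5, so Player II's minimax is -5. These differ, so the equilibrium is in mixed strategies.
Let Player I play I with probability p. Player II is indifferent when 12p − 9(1−p) = −13p − 5(1−p), giving p = 4/29.
Let Player II play a with probability q. Player I is indifferent when 12q − 13(1−q) = −9q − 5(1−q), giving q = 8/29.
The value is 12·(8/29) + (-13)·(21/29) = -177/29.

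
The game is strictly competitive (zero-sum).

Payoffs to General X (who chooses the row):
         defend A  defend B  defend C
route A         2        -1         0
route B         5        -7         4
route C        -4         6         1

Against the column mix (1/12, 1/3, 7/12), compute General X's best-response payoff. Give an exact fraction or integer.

9/4

route A: (2)·(1/12) + (-1)·(1/3) + (0)·(7/12) = -1/6.
route B: (5)·(1/12) + (-7)·(1/3) + (4)·(7/12) = 5/12.
route C: (-4)·(1/12) + (6)·(1/3) + (1)·(7/12) = 9/4.
The best pure response is route C with expected payoff 9/4.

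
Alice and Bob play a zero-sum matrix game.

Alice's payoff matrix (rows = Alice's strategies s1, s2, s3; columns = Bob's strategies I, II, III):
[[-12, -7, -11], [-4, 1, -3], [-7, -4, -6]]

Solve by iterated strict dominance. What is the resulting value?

Row s1 is strictly dominated by row s2 (-4>-12, 1>-7, -3>-11); eliminate s1.
Row s3 is strictly dominated by row s2 (-4>-7, 1>-4, -3>-6); eliminate s3.
Column III is strictly dominated by I for Bob (-4<-3); eliminate III.
Column II is strictly dominated by I for Bob (-4<1); eliminate II.
Only (s2, I) remains, with payoff -4.

-4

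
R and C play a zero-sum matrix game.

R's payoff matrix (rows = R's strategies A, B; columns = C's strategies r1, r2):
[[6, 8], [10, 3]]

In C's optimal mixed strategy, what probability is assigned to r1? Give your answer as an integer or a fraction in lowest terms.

5/9

Row minima are 6 and 3, so R's maximin is 6; column maxima are 10 and 8, so C's minimax is 8. These differ, so the equilibrium is in mixed strategies.
Let C play r1 with probability q. R is indifferent when 6q + 8(1−q) = 10q + 3(1−q), giving q = 5/9.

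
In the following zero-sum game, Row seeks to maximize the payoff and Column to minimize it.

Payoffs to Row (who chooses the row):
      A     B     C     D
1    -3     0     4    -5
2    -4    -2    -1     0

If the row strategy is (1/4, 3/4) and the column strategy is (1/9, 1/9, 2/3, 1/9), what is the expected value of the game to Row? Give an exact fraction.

Against (1/9, 1/9, 2/3, 1/9), each row's expected payoff is 1: 16/9; 2: -4/3.
Taking the (1/4, 3/4)-weighted average: (1/4)·(16/9) + (3/4)·(-4/3) = -5/9.

-5/9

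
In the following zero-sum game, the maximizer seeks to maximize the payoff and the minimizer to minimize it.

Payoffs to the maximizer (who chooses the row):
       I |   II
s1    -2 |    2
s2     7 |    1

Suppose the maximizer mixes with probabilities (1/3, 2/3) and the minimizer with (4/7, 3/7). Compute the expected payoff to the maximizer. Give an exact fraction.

20/7

Against (4/7, 3/7), each row's expected payoff is s1: -2/7; s2: 31/7.
Taking the (1/3, 2/3)-weighted average: (1/3)·(-2/7) + (2/3)·(31/7) = 20/7.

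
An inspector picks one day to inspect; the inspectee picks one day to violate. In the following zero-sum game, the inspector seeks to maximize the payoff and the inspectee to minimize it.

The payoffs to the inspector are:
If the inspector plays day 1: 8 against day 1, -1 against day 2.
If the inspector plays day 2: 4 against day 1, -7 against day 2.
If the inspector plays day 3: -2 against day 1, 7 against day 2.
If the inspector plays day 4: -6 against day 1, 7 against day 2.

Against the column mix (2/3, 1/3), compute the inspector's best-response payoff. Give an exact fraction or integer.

day 1: (8)·(2/3) + (-1)·(1/3) = 5.
day 2: (4)·(2/3) + (-7)·(1/3) = 1/3.
day 3: (-2)·(2/3) + (7)·(1/3) = 1.
day 4: (-6)·(2/3) + (7)·(1/3) = -5/3.
The best pure response is day 1 with expected payoff 5.

5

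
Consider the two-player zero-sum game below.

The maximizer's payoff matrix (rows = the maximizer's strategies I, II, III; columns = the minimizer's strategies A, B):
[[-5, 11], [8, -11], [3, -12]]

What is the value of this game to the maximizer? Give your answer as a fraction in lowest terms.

33/35

Row III is strictly dominated by row II, so the maximizer never plays it.
The remaining 2×2 game on (I, II) × (A, B) has no saddle point. Let the maximizer play I with probability p; indifference gives −5p + 8(1−p) = 11p − 11(1−p), so p = 19/35.
Similarly the minimizer's optimal q on A is 22/35, and the value is -5·(22/35) + (11)·(13/35) = 33/35.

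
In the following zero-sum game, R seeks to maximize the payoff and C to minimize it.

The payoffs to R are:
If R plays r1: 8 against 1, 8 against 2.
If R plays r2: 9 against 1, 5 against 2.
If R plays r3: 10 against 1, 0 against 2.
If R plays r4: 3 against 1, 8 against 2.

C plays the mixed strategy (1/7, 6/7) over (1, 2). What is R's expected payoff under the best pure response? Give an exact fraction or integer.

8

r1: (8)·(1/7) + (8)·(6/7) = 8.
r2: (9)·(1/7) + (5)·(6/7) = 39/7.
r3: (10)·(1/7) + (0)·(6/7) = 10/7.
r4: (3)·(1/7) + (8)·(6/7) = 51/7.
The best pure response is r1 with expected payoff 8.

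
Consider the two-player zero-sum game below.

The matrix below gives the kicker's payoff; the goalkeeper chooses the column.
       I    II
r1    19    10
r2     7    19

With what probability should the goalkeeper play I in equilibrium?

Row minima are 10 and 7, so the kicker's maximin is 10; column maxima are 19 and 19, so the goalkeeper's minimax is 19. These differ, so the equilibrium is in mixed strategies.
Let the goalkeeper play I with probability q. The kicker is indifferent when 19q + 10(1−q) = 7q + 19(1−q), giving q = 3/7.

3/7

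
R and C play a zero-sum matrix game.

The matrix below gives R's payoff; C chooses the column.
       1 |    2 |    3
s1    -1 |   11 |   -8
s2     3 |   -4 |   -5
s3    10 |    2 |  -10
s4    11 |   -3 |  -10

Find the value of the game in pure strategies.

-5

Row minima: -8, -5, -10, -10 → R's maximin is -5.
Column maxima: 11, 11, -5 → C's minimax is -5.
They coincide at (s2, 3), so the value is -5.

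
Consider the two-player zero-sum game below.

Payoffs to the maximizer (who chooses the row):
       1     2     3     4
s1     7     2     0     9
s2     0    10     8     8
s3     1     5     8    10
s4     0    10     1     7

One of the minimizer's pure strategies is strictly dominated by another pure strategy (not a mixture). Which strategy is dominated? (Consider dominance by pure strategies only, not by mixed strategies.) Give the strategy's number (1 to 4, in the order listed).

4

The minimizer prefers columns that give the maximizer less. Compare 4 with 1: 7 < 9, 0 < 8, 1 < 10, 0 < 7.
So 1 strictly dominates 4 for the minimizer; 4 is strictly dominated.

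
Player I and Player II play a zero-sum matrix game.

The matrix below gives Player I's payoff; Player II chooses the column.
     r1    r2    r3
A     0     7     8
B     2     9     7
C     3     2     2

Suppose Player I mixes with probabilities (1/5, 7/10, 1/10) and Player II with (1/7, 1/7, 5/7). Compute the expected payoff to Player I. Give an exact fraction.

431/70

Against (1/7, 1/7, 5/7), each row's expected payoff is A: 47/7; B: 46/7; C: 15/7.
Taking the (1/5, 7/10, 1/10)-weighted average: (1/5)·(47/7) + (7/10)·(46/7) + (1/10)·(15/7) = 431/70.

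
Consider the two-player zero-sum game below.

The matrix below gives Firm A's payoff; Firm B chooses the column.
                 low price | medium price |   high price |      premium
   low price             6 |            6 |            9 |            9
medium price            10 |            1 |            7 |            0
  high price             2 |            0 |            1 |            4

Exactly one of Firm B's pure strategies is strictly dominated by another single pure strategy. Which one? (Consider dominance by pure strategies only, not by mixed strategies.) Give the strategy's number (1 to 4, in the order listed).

3

Firm B prefers columns that give Firm A less. Compare high price with medium price: 6 < 9, 1 < 7, 0 < 1.
So medium price strictly dominates high price for Firm B; high price is strictly dominated.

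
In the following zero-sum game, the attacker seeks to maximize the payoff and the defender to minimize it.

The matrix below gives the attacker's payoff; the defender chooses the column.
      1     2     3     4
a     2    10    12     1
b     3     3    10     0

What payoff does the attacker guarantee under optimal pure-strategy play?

1

Row minima: 1, 0 → the attacker's maximin is 1.
Column maxima: 3, 10, 12, 1 → the defender's minimax is 1.
They coincide at (a, 4), so the value is 1.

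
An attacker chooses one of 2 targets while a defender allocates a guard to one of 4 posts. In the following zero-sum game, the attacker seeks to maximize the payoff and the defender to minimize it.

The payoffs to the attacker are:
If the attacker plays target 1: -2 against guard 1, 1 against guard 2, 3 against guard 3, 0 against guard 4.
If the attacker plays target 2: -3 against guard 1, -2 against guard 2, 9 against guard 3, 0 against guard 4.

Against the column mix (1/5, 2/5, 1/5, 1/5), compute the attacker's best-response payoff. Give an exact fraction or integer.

3/5

target 1: (-2)·(1/5) + (1)·(2/5) + (3)·(1/5) + (0)·(1/5) = 3/5.
target 2: (-3)·(1/5) + (-2)·(2/5) + (9)·(1/5) + (0)·(1/5) = 2/5.
The best pure response is target 1 with expected payoff 3/5.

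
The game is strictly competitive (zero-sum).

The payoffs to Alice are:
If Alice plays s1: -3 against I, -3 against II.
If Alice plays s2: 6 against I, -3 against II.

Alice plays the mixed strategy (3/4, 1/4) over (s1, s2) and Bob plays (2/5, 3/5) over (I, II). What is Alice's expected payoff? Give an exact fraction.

-21/10

Against (2/5, 3/5), each row's expected payoff is s1: -3; s2: 3/5.
Taking the (3/4, 1/4)-weighted average: (3/4)·(-3) + (1/4)·(3/5) = -21/10.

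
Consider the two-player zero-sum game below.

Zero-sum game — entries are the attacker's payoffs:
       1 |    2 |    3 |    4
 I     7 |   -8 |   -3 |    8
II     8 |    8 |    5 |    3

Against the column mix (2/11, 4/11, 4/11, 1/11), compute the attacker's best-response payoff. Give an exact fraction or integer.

I: (7)·(2/11) + (-8)·(4/11) + (-3)·(4/11) + (8)·(1/11) = -2.
II: (8)·(2/11) + (8)·(4/11) + (5)·(4/11) + (3)·(1/11) = 71/11.
The best pure response is II with expected payoff 71/11.

71/11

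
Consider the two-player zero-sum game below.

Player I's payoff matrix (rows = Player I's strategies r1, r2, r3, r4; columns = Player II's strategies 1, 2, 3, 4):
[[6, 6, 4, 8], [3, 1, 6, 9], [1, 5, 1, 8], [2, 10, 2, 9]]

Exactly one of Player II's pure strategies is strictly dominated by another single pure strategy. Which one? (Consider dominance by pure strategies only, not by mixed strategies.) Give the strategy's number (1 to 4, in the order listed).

Player II prefers columns that give Player I less. Compare 4 with 1: 6 < 8, 3 < 9, 1 < 8, 2 < 9.
So 1 strictly dominates 4 for Player II; 4 is strictly dominated.

4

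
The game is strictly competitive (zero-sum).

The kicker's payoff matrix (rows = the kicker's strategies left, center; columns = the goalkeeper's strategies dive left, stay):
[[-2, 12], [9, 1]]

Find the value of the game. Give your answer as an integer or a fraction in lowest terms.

5

Row minima are -2 and 1, so the kicker's maximin is 1; column maxima are 9 and 12, so the goalkeeper's minimax is 9. These differ, so the equilibrium is in mixed strategies.
Let the kicker play left with probability p. The goalkeeper is indifferent when −2p + 9(1−p) = 12p + (1−p), giving p = 4/11.
Let the goalkeeper play dive left with probability q. The kicker is indifferent when −2q + 12(1−q) = 9q + (1−q), giving q = 1/2.
The value is -2·(1/2) + (12)·(1/2) = 5.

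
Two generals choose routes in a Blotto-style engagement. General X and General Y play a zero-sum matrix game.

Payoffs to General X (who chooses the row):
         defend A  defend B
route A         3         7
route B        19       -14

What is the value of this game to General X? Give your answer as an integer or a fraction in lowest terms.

Row minima are 3 and -14, so General X's maximin is 3; column maxima are 19 and 7, so General Y's minimax is 7. These differ, so the equilibrium is in mixed strategies.
Let General X play route A with probability p. General Y is indifferent when 3p + 19(1−p) = 7p − 14(1−p), giving p = 33/37.
Let General Y play defend A with probability q. General X is indifferent when 3q + 7(1−q) = 19q − 14(1−q), giving q = 21/37.
The value is 3·(21/37) + (7)·(16/37) = 175/37.

175/37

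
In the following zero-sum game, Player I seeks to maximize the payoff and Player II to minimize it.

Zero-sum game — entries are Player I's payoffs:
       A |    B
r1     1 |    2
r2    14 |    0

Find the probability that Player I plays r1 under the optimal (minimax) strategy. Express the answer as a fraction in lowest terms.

14/15

Row minima are 1 and 0, so Player I's maximin is 1; column maxima are 14 and 2, so Player II's minimax is 2. These differ, so the equilibrium is in mixed strategies.
Let Player I play r1 with probability p. Player II is indifferent when p + 14(1−p) = 2p, giving p = 14/15.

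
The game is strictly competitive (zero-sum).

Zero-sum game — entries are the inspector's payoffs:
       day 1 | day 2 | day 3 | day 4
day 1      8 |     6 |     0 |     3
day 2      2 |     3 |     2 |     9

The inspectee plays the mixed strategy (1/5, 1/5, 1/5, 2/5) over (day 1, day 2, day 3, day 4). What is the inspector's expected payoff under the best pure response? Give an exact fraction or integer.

day 1: (8)·(1/5) + (6)·(1/5) + (0)·(1/5) + (3)·(2/5) = 4.
day 2: (2)·(1/5) + (3)·(1/5) + (2)·(1/5) + (9)·(2/5) = 5.
The best pure response is day 2 with expected payoff 5.

5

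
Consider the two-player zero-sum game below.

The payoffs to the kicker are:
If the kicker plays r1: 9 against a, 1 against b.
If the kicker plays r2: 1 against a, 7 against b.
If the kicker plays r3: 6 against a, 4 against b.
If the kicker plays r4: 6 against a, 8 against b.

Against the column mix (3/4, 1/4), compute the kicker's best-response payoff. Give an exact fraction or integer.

7

r1: (9)·(3/4) + (1)·(1/4) = 7.
r2: (1)·(3/4) + (7)·(1/4) = 5/2.
r3: (6)·(3/4) + (4)·(1/4) = 11/2.
r4: (6)·(3/4) + (8)·(1/4) = 13/2.
The best pure response is r1 with expected payoff 7.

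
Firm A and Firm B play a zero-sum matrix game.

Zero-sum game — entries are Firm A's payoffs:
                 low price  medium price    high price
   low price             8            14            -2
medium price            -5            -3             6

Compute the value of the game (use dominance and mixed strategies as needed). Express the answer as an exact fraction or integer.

38/21

Column medium price is strictly dominated by low price for Firm B (it gives Firm A more in every row).
The remaining 2×2 game on (low price, medium price) × (low price, high price) has no saddle point. Let Firm A play low price with probability p; indifference gives 8p − 5(1−p) = −2p + 6(1−p), so p = 11/21.
Similarly Firm B's optimal q on low price is 8/21, and the value is 8·(8/21) + (-2)·(13/21) = 38/21.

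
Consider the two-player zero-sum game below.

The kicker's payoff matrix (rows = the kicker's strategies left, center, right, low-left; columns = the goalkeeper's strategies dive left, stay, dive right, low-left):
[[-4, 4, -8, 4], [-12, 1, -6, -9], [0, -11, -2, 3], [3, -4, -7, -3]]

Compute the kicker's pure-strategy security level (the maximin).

The worst-case payoff for each row is left: -8, center: -12, right: -11, low-left: -7.
The best of these is -7.

-7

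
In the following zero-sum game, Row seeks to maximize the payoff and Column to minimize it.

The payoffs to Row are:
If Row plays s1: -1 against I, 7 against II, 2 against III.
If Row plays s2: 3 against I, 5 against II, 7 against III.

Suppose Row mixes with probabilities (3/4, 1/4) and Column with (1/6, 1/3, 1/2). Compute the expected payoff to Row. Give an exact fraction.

Against (1/6, 1/3, 1/2), each row's expected payoff is s1: 19/6; s2: 17/3.
Taking the (3/4, 1/4)-weighted average: (3/4)·(19/6) + (1/4)·(17/3) = 91/24.

91/24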